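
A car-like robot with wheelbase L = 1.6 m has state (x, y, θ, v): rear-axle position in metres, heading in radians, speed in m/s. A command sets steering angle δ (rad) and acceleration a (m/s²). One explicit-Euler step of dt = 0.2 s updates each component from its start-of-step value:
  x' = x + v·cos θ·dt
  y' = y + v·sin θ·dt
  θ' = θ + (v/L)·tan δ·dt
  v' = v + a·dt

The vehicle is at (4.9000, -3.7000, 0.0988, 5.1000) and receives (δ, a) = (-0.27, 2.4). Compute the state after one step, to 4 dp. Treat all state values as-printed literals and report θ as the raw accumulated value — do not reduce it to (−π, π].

(5.9150, -3.5994, -0.0776, 5.5800)

x' = 4.9000 + 5.1000·cos(0.0988)·0.2 = 5.9150
y' = -3.7000 + 5.1000·sin(0.0988)·0.2 = -3.5994
θ' = 0.0988 + (5.1000/1.6)·tan(-0.27)·0.2 = -0.0776
v' = 5.1000 + 2.4000·0.2 = 5.5800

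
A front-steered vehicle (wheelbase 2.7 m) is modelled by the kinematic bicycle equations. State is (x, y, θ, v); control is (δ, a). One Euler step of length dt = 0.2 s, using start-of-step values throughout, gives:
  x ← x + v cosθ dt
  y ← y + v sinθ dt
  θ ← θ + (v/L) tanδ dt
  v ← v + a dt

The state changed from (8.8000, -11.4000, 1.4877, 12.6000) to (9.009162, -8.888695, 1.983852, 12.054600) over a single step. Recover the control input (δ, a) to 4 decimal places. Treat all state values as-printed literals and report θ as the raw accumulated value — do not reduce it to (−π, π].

δ = 0.4886, a = -2.7270

a = (v'−v)/dt = (-0.545400)/0.2 = -2.7270
Δθ = θ'−θ = 0.496152;  (v·dt/L) = 12.6000·0.2/2.7 = 0.933333
tan δ = Δθ·L/(v·dt) = 0.531591  →  δ = 0.4886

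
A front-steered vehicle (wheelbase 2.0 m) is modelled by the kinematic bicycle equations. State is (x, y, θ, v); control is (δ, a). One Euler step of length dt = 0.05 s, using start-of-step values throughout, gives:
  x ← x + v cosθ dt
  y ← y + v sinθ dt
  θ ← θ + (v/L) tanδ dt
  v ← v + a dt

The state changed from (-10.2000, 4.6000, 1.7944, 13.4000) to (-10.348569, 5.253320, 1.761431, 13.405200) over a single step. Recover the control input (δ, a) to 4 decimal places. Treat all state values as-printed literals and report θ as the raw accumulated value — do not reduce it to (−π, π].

a = (v'−v)/dt = (0.005200)/0.05 = 0.1040
Δθ = θ'−θ = -0.032969;  (v·dt/L) = 13.4000·0.05/2.0 = 0.335000
tan δ = Δθ·L/(v·dt) = -0.098415  →  δ = -0.0981

δ = -0.0981, a = 0.1040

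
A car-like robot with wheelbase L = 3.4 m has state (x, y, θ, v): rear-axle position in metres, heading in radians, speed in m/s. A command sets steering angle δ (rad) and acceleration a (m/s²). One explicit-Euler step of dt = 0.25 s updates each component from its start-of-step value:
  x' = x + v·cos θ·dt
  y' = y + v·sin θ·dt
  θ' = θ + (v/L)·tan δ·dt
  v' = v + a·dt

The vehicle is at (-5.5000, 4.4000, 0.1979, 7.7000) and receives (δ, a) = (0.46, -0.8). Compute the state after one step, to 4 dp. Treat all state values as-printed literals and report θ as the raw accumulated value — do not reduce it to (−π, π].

(-3.6126, 4.7785, 0.4784, 7.5000)

x' = -5.5000 + 7.7000·cos(0.1979)·0.25 = -3.6126
y' = 4.4000 + 7.7000·sin(0.1979)·0.25 = 4.7785
θ' = 0.1979 + (7.7000/3.4)·tan(0.46)·0.25 = 0.4784
v' = 7.7000 − 0.8000·0.25 = 7.5000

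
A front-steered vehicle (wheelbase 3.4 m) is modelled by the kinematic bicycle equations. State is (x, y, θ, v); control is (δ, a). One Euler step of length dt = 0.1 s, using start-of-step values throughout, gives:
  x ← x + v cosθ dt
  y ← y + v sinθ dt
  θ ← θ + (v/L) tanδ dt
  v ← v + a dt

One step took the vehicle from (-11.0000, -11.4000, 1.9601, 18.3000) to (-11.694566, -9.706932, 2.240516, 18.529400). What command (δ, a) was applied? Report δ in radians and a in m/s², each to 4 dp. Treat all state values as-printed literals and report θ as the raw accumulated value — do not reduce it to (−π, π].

δ = 0.4803, a = 2.2940

a = (v'−v)/dt = (0.229400)/0.1 = 2.2940
Δθ = θ'−θ = 0.280416;  (v·dt/L) = 18.3000·0.1/3.4 = 0.538235
tan δ = Δθ·L/(v·dt) = 0.520991  →  δ = 0.4803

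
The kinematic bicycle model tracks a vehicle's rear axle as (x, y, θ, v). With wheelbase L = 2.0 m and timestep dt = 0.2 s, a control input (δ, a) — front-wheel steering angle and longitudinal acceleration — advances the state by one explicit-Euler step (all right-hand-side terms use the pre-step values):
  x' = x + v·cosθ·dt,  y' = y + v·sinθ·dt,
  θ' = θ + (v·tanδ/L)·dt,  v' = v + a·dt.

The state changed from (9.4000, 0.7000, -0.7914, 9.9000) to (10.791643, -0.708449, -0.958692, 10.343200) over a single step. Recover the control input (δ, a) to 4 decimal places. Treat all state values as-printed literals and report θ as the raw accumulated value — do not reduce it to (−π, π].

δ = -0.1674, a = 2.2160

a = (v'−v)/dt = (0.443200)/0.2 = 2.2160
Δθ = θ'−θ = -0.167292;  (v·dt/L) = 9.9000·0.2/2.0 = 0.990000
tan δ = Δθ·L/(v·dt) = -0.168982  →  δ = -0.1674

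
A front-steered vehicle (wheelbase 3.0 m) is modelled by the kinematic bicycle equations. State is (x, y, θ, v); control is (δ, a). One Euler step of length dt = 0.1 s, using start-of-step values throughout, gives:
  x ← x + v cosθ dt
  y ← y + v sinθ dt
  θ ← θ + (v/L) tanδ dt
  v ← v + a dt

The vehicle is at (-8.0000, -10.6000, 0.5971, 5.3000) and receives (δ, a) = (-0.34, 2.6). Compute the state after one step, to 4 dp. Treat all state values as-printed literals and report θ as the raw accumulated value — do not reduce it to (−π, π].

x' = -8.0000 + 5.3000·cos(0.5971)·0.1 = -7.5617
y' = -10.6000 + 5.3000·sin(0.5971)·0.1 = -10.3020
θ' = 0.5971 + (5.3000/3.0)·tan(-0.34)·0.1 = 0.5346
v' = 5.3000 + 2.6000·0.1 = 5.5600

(-7.5617, -10.3020, 0.5346, 5.5600)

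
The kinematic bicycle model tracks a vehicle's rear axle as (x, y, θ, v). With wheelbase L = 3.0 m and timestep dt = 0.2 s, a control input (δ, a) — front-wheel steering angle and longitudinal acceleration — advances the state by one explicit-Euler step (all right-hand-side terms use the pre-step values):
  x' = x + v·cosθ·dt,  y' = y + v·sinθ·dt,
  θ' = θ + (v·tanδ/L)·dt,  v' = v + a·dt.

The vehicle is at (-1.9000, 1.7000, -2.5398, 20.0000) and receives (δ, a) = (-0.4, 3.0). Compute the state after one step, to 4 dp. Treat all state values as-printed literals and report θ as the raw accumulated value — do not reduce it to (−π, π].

x' = -1.9000 + 20.0000·cos(-2.5398)·0.2 = -5.1973
y' = 1.7000 + 20.0000·sin(-2.5398)·0.2 = -0.5645
θ' = -2.5398 + (20.0000/3.0)·tan(-0.4)·0.2 = -3.1035
v' = 20.0000 + 3.0000·0.2 = 20.6000

(-5.1973, -0.5645, -3.1035, 20.6000)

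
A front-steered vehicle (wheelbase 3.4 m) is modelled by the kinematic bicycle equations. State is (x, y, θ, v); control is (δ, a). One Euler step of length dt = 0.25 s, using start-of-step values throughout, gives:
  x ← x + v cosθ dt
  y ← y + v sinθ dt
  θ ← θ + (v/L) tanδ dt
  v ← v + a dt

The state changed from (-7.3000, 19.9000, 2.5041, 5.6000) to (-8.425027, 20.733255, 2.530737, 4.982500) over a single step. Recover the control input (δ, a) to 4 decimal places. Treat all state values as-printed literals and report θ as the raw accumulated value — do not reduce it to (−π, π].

δ = 0.0646, a = -2.4700

a = (v'−v)/dt = (-0.617500)/0.25 = -2.4700
Δθ = θ'−θ = 0.026637;  (v·dt/L) = 5.6000·0.25/3.4 = 0.411765
tan δ = Δθ·L/(v·dt) = 0.064690  →  δ = 0.0646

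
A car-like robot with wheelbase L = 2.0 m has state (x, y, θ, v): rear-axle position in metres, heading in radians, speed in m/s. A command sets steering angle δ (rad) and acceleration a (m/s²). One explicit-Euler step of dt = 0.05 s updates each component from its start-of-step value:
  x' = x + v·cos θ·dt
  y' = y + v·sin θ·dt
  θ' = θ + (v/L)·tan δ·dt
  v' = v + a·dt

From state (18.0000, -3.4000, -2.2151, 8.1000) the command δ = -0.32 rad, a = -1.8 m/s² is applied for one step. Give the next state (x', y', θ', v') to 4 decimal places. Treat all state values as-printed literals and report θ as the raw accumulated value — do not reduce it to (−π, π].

x' = 18.0000 + 8.1000·cos(-2.2151)·0.05 = 17.7567
y' = -3.4000 + 8.1000·sin(-2.2151)·0.05 = -3.7238
θ' = -2.2151 + (8.1000/2.0)·tan(-0.32)·0.05 = -2.2822
v' = 8.1000 − 1.8000·0.05 = 8.0100

(17.7567, -3.7238, -2.2822, 8.0100)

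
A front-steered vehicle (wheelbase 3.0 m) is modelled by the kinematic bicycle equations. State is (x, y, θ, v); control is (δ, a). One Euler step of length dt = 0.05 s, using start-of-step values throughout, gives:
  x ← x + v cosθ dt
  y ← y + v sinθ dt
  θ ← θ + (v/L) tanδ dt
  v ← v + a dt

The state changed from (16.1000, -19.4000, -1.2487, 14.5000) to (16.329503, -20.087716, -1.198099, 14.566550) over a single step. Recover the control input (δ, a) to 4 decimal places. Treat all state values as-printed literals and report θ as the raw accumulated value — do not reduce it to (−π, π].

δ = 0.2064, a = 1.3310

a = (v'−v)/dt = (0.066550)/0.05 = 1.3310
Δθ = θ'−θ = 0.050601;  (v·dt/L) = 14.5000·0.05/3.0 = 0.241667
tan δ = Δθ·L/(v·dt) = 0.209383  →  δ = 0.2064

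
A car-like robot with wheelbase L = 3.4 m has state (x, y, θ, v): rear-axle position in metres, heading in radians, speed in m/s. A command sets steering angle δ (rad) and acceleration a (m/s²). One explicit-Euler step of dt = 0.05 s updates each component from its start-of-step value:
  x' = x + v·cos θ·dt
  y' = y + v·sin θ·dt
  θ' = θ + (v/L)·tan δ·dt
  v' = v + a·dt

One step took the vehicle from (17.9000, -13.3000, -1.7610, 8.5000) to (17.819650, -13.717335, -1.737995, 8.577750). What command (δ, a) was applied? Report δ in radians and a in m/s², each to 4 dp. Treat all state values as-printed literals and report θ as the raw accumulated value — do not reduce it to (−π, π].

a = (v'−v)/dt = (0.077750)/0.05 = 1.5550
Δθ = θ'−θ = 0.023005;  (v·dt/L) = 8.5000·0.05/3.4 = 0.125000
tan δ = Δθ·L/(v·dt) = 0.184040  →  δ = 0.1820

δ = 0.1820, a = 1.5550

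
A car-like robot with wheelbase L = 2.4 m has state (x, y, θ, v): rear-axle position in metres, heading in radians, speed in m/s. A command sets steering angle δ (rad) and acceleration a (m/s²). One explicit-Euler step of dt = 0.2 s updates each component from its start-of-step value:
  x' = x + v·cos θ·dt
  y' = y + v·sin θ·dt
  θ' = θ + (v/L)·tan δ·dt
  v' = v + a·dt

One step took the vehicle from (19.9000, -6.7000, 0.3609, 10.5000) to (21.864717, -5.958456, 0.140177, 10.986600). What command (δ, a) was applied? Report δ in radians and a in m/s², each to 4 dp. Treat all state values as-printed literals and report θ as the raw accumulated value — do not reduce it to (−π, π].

a = (v'−v)/dt = (0.486600)/0.2 = 2.4330
Δθ = θ'−θ = -0.220723;  (v·dt/L) = 10.5000·0.2/2.4 = 0.875000
tan δ = Δθ·L/(v·dt) = -0.252255  →  δ = -0.2471

δ = -0.2471, a = 2.4330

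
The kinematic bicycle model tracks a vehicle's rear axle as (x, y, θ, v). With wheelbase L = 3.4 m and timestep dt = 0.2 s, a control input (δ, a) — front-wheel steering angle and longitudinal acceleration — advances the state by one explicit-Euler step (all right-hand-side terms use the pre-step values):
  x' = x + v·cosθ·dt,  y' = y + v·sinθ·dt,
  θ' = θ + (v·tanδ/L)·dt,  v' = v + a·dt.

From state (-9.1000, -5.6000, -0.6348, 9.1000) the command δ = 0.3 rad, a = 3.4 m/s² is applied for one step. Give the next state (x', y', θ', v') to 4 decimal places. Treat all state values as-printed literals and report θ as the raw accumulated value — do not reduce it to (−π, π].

x' = -9.1000 + 9.1000·cos(-0.6348)·0.2 = -7.6346
y' = -5.6000 + 9.1000·sin(-0.6348)·0.2 = -6.6793
θ' = -0.6348 + (9.1000/3.4)·tan(0.3)·0.2 = -0.4692
v' = 9.1000 + 3.4000·0.2 = 9.7800

(-7.6346, -6.6793, -0.4692, 9.7800)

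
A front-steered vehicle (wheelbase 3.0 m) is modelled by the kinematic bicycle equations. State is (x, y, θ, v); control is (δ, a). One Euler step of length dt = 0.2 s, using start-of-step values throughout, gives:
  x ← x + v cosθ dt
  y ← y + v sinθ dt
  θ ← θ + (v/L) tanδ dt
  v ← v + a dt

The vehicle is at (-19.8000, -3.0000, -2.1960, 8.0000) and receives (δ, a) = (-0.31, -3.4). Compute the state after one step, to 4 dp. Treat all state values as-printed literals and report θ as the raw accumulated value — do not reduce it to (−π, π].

(-20.7364, -4.2974, -2.3668, 7.3200)

x' = -19.8000 + 8.0000·cos(-2.1960)·0.2 = -20.7364
y' = -3.0000 + 8.0000·sin(-2.1960)·0.2 = -4.2974
θ' = -2.1960 + (8.0000/3.0)·tan(-0.31)·0.2 = -2.3668
v' = 8.0000 − 3.4000·0.2 = 7.3200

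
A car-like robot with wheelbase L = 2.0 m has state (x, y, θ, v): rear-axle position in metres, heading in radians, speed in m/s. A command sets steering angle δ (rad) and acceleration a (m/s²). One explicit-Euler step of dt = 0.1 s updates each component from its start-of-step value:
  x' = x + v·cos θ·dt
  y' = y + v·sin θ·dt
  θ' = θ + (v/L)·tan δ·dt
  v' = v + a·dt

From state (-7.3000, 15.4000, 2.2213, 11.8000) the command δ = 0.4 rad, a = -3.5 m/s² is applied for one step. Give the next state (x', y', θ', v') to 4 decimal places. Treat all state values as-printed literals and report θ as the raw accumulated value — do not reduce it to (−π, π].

x' = -7.3000 + 11.8000·cos(2.2213)·0.1 = -8.0146
y' = 15.4000 + 11.8000·sin(2.2213)·0.1 = 16.3390
θ' = 2.2213 + (11.8000/2.0)·tan(0.4)·0.1 = 2.4707
v' = 11.8000 − 3.5000·0.1 = 11.4500

(-8.0146, 16.3390, 2.4707, 11.4500)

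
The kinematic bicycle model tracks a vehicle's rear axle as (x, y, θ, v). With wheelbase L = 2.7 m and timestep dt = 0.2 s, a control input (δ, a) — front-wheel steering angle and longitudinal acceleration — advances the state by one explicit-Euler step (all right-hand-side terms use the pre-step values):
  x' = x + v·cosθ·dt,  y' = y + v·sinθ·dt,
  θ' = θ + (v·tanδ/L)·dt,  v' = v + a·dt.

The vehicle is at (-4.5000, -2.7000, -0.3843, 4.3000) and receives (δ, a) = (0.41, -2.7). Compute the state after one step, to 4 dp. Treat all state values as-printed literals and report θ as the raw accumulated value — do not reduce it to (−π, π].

(-3.7027, -3.0224, -0.2459, 3.7600)

x' = -4.5000 + 4.3000·cos(-0.3843)·0.2 = -3.7027
y' = -2.7000 + 4.3000·sin(-0.3843)·0.2 = -3.0224
θ' = -0.3843 + (4.3000/2.7)·tan(0.41)·0.2 = -0.2459
v' = 4.3000 − 2.7000·0.2 = 3.7600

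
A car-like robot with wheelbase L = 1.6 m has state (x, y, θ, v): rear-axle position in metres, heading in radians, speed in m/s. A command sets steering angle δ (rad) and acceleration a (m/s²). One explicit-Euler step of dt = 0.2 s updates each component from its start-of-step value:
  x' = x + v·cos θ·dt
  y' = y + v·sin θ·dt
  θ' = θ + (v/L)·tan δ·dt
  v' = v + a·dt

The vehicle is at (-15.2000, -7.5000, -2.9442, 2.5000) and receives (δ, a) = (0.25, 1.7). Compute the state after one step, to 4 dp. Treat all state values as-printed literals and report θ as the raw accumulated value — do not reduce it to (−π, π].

x' = -15.2000 + 2.5000·cos(-2.9442)·0.2 = -15.6903
y' = -7.5000 + 2.5000·sin(-2.9442)·0.2 = -7.5981
θ' = -2.9442 + (2.5000/1.6)·tan(0.25)·0.2 = -2.8644
v' = 2.5000 + 1.7000·0.2 = 2.8400

(-15.6903, -7.5981, -2.8644, 2.8400)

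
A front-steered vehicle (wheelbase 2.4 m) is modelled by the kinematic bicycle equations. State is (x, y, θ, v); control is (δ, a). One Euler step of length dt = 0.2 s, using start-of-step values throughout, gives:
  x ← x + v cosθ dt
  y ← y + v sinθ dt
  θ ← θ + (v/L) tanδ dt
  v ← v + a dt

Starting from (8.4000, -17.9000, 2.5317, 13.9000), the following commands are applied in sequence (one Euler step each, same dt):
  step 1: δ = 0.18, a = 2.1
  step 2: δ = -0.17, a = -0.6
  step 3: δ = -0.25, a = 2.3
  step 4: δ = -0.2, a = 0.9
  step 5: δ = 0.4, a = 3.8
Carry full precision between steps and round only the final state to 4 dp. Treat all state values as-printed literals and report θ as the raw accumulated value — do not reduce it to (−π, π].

(-1.8660, -8.5605, 2.5107, 15.6000)

after step 1 (δ=0.18, a=2.1): (6.121208, -16.307673, 2.742481, 14.320000)
after step 2 (δ=-0.17, a=-0.6): (3.482299, -15.194724, 2.537638, 14.200000)
after step 3 (δ=-0.25, a=2.3): (1.144706, -13.581881, 2.235483, 14.660000)
after step 4 (δ=-0.2, a=0.9): (-0.663788, -11.274074, 1.987839, 14.840000)
after step 5 (δ=0.4, a=3.8): (-1.866001, -8.560459, 2.510693, 15.600000)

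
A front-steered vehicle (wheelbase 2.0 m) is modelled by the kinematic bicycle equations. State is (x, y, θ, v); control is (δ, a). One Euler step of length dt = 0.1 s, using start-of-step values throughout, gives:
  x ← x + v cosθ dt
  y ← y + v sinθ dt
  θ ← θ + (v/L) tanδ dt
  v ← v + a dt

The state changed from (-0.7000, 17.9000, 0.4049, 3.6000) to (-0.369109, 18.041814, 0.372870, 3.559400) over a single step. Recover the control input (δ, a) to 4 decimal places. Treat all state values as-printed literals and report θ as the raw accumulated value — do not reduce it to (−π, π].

a = (v'−v)/dt = (-0.040600)/0.1 = -0.4060
Δθ = θ'−θ = -0.032030;  (v·dt/L) = 3.6000·0.1/2.0 = 0.180000
tan δ = Δθ·L/(v·dt) = -0.177944  →  δ = -0.1761

δ = -0.1761, a = -0.4060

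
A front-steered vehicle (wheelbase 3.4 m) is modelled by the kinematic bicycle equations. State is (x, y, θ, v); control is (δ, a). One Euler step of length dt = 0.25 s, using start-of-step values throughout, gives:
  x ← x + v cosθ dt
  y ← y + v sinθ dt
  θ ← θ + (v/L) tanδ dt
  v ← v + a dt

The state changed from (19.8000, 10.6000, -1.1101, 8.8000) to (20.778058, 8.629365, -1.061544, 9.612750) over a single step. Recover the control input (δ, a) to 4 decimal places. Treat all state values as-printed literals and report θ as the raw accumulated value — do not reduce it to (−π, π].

a = (v'−v)/dt = (0.812750)/0.25 = 3.2510
Δθ = θ'−θ = 0.048556;  (v·dt/L) = 8.8000·0.25/3.4 = 0.647059
tan δ = Δθ·L/(v·dt) = 0.075041  →  δ = 0.0749

δ = 0.0749, a = 3.2510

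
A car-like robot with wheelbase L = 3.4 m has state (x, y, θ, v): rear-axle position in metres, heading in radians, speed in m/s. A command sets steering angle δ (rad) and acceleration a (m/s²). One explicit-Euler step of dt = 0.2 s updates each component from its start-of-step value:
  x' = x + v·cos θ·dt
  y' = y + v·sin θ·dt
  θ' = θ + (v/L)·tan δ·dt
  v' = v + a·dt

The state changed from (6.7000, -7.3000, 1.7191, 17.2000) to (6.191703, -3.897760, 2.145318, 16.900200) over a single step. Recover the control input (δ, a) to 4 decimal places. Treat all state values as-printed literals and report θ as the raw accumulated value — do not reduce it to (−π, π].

a = (v'−v)/dt = (-0.299800)/0.2 = -1.4990
Δθ = θ'−θ = 0.426218;  (v·dt/L) = 17.2000·0.2/3.4 = 1.011765
tan δ = Δθ·L/(v·dt) = 0.421262  →  δ = 0.3987

δ = 0.3987, a = -1.4990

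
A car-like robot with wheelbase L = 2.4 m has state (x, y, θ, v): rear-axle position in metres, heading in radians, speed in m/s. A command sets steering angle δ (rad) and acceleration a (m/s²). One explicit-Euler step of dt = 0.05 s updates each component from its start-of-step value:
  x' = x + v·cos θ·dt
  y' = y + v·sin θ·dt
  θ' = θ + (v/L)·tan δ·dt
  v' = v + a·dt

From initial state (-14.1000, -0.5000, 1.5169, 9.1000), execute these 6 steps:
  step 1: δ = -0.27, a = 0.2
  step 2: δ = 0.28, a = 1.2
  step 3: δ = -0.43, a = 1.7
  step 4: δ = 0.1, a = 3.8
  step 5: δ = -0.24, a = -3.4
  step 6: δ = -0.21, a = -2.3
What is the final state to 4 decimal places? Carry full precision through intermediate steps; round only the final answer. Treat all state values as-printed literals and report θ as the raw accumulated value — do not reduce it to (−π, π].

after step 1 (δ=-0.27, a=0.2): (-14.075489, -0.045661, 1.464431, 9.110000)
after step 2 (δ=0.28, a=1.2): (-14.027131, 0.407265, 1.519007, 9.170000)
after step 3 (δ=-0.43, a=1.7): (-14.003396, 0.865150, 1.431391, 9.255000)
after step 4 (δ=0.1, a=3.8): (-13.939095, 1.323411, 1.450737, 9.445000)
after step 5 (δ=-0.24, a=-3.4): (-13.882533, 1.792262, 1.402584, 9.275000)
after step 6 (δ=-0.21, a=-2.3): (-13.804892, 2.249466, 1.361398, 9.160000)

(-13.8049, 2.2495, 1.3614, 9.1600)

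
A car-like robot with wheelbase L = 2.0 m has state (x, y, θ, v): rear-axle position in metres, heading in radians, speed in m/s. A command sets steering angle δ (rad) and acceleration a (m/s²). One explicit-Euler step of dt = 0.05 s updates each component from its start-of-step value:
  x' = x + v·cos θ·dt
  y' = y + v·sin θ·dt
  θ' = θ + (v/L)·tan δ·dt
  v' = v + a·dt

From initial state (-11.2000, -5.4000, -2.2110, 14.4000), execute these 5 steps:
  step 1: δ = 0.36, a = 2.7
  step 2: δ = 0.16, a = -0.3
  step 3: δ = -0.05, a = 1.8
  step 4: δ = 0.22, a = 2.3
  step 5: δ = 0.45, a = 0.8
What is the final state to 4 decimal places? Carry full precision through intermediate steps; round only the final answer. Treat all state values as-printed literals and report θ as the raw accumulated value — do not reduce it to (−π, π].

after step 1 (δ=0.36, a=2.7): (-11.630098, -5.977421, -2.075495, 14.535000)
after step 2 (δ=0.16, a=-0.3): (-11.981514, -6.613560, -2.016854, 14.520000)
after step 3 (δ=-0.05, a=1.8): (-12.294719, -7.268525, -2.035019, 14.610000)
after step 4 (δ=0.22, a=2.3): (-12.621784, -7.921716, -1.953342, 14.725000)
after step 5 (δ=0.45, a=0.8): (-12.896614, -8.604748, -1.775517, 14.765000)

(-12.8966, -8.6047, -1.7755, 14.7650)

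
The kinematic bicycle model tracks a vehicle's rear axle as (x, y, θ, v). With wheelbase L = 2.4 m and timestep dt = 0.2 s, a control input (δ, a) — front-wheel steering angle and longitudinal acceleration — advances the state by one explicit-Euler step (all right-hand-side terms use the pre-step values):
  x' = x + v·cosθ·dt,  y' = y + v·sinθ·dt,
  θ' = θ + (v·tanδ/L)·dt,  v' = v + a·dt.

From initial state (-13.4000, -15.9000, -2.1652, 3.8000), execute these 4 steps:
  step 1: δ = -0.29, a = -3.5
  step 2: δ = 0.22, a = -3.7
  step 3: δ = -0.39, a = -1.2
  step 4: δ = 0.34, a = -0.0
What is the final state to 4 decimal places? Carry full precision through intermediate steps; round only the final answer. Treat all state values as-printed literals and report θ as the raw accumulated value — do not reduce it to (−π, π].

(-14.7753, -17.7103, -2.2203, 2.1200)

after step 1 (δ=-0.29, a=-3.5): (-13.825611, -16.529647, -2.259697, 3.100000)
after step 2 (δ=0.22, a=-3.7): (-14.219739, -17.008253, -2.201929, 2.360000)
after step 3 (δ=-0.39, a=-1.2): (-14.498247, -17.389326, -2.282770, 2.120000)
after step 4 (δ=0.34, a=-0.0): (-14.775258, -17.710326, -2.220276, 2.120000)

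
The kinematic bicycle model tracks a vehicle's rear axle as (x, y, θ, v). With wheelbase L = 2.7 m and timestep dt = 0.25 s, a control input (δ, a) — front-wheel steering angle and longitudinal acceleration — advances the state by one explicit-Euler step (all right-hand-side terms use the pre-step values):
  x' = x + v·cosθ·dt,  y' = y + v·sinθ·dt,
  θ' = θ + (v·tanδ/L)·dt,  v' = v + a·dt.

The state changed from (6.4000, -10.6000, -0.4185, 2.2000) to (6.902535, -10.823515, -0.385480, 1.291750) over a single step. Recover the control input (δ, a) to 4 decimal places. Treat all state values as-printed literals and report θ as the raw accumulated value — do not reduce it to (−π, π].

a = (v'−v)/dt = (-0.908250)/0.25 = -3.6330
Δθ = θ'−θ = 0.033020;  (v·dt/L) = 2.2000·0.25/2.7 = 0.203704
tan δ = Δθ·L/(v·dt) = 0.162098  →  δ = 0.1607

δ = 0.1607, a = -3.6330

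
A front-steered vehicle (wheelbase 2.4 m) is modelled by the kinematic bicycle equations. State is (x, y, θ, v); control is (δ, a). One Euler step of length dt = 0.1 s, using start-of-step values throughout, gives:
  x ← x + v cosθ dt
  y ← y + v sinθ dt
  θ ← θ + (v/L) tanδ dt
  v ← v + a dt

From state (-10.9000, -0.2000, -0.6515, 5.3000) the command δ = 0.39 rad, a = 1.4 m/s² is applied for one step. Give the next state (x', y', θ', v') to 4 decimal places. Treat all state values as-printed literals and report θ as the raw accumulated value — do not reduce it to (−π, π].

(-10.4786, -0.5214, -0.5607, 5.4400)

x' = -10.9000 + 5.3000·cos(-0.6515)·0.1 = -10.4786
y' = -0.2000 + 5.3000·sin(-0.6515)·0.1 = -0.5214
θ' = -0.6515 + (5.3000/2.4)·tan(0.39)·0.1 = -0.5607
v' = 5.3000 + 1.4000·0.1 = 5.4400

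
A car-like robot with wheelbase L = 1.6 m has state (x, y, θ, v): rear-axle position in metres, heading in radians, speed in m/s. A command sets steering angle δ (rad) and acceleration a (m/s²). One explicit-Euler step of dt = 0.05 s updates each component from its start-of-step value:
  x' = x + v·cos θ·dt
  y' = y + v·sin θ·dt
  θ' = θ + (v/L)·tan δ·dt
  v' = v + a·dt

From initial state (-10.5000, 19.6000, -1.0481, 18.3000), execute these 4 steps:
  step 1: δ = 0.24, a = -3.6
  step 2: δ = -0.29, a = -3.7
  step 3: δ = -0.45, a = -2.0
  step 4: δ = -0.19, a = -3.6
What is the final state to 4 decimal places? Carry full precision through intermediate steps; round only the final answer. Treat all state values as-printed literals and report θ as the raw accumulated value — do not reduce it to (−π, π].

(-8.8638, 16.4336, -1.4551, 17.6550)

after step 1 (δ=0.24, a=-3.6): (-10.043215, 18.807174, -0.908153, 18.120000)
after step 2 (δ=-0.29, a=-3.7): (-9.485841, 18.092912, -1.077129, 17.935000)
after step 3 (δ=-0.45, a=-2.0): (-9.060908, 17.303233, -1.347866, 17.835000)
after step 4 (δ=-0.19, a=-3.6): (-8.863753, 16.433551, -1.455054, 17.655000)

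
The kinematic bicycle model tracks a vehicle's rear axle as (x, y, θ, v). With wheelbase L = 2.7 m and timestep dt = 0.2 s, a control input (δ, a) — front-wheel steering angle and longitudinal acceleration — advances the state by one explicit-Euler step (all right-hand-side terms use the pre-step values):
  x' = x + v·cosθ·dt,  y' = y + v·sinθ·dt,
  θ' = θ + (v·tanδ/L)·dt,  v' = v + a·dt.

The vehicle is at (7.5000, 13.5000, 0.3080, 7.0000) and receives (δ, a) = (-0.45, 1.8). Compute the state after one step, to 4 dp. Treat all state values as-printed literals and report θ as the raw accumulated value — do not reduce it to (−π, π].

x' = 7.5000 + 7.0000·cos(0.3080)·0.2 = 8.8341
y' = 13.5000 + 7.0000·sin(0.3080)·0.2 = 13.9244
θ' = 0.3080 + (7.0000/2.7)·tan(-0.45)·0.2 = 0.0575
v' = 7.0000 + 1.8000·0.2 = 7.3600

(8.8341, 13.9244, 0.0575, 7.3600)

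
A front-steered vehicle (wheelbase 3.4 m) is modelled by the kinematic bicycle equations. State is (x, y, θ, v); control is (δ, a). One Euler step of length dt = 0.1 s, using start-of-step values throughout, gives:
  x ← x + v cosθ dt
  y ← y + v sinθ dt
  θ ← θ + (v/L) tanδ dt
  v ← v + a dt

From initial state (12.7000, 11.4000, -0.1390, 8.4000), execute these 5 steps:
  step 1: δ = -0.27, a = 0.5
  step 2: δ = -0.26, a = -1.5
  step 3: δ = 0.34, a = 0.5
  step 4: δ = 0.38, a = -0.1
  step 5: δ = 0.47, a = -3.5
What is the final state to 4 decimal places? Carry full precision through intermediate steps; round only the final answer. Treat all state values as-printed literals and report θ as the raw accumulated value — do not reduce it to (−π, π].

after step 1 (δ=-0.27, a=0.5): (13.531898, 11.283616, -0.207376, 8.450000)
after step 2 (δ=-0.26, a=-1.5): (14.358794, 11.109637, -0.273490, 8.300000)
after step 3 (δ=0.34, a=0.5): (15.157946, 10.885459, -0.187136, 8.350000)
after step 4 (δ=0.38, a=-0.1): (15.978368, 10.730111, -0.089045, 8.340000)
after step 5 (δ=0.47, a=-3.5): (16.809064, 10.655945, 0.035556, 7.990000)

(16.8091, 10.6559, 0.0356, 7.9900)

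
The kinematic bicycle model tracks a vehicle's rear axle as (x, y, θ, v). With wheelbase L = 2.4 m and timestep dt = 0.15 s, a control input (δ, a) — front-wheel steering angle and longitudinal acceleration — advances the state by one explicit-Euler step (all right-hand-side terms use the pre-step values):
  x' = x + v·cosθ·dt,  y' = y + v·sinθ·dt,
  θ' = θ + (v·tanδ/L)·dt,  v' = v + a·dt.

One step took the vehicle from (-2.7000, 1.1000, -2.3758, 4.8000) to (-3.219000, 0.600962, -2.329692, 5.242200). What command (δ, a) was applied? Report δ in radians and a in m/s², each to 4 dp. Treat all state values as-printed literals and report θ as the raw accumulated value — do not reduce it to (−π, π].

δ = 0.1525, a = 2.9480

a = (v'−v)/dt = (0.442200)/0.15 = 2.9480
Δθ = θ'−θ = 0.046108;  (v·dt/L) = 4.8000·0.15/2.4 = 0.300000
tan δ = Δθ·L/(v·dt) = 0.153693  →  δ = 0.1525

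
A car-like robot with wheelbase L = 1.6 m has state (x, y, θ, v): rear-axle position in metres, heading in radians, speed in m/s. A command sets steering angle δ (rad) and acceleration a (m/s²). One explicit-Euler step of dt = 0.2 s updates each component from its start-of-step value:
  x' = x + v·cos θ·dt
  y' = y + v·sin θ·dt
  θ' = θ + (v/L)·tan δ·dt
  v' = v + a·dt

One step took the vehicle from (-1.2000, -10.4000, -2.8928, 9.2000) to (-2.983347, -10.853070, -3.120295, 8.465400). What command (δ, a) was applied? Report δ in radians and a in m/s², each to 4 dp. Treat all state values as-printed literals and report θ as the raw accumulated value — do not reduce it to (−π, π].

δ = -0.1953, a = -3.6730

a = (v'−v)/dt = (-0.734600)/0.2 = -3.6730
Δθ = θ'−θ = -0.227495;  (v·dt/L) = 9.2000·0.2/1.6 = 1.150000
tan δ = Δθ·L/(v·dt) = -0.197822  →  δ = -0.1953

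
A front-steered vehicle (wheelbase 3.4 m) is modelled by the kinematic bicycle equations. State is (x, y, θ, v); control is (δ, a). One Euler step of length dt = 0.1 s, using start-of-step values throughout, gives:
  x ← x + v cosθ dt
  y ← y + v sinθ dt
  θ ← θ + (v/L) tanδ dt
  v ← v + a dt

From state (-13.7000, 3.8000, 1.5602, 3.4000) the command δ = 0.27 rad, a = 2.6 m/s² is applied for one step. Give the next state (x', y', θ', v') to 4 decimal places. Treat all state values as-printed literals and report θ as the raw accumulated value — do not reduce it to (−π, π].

(-13.6964, 4.1400, 1.5879, 3.6600)

x' = -13.7000 + 3.4000·cos(1.5602)·0.1 = -13.6964
y' = 3.8000 + 3.4000·sin(1.5602)·0.1 = 4.1400
θ' = 1.5602 + (3.4000/3.4)·tan(0.27)·0.1 = 1.5879
v' = 3.4000 + 2.6000·0.1 = 3.6600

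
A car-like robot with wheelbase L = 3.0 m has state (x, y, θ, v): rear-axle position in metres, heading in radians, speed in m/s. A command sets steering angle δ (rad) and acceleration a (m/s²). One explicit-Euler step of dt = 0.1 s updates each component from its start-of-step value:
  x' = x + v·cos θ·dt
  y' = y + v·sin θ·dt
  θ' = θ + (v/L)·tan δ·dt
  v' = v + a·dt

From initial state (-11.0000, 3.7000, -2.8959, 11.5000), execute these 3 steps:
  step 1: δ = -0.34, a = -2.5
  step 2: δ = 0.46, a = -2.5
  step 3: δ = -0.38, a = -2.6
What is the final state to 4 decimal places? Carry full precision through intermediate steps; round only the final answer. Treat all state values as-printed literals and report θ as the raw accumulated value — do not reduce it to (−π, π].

after step 1 (δ=-0.34, a=-2.5): (-12.115464, 3.420288, -3.031499, 11.250000)
after step 2 (δ=0.46, a=-2.5): (-13.233654, 3.296682, -2.845706, 11.000000)
after step 3 (δ=-0.38, a=-2.6): (-14.285852, 2.975935, -2.992157, 10.740000)

(-14.2859, 2.9759, -2.9922, 10.7400)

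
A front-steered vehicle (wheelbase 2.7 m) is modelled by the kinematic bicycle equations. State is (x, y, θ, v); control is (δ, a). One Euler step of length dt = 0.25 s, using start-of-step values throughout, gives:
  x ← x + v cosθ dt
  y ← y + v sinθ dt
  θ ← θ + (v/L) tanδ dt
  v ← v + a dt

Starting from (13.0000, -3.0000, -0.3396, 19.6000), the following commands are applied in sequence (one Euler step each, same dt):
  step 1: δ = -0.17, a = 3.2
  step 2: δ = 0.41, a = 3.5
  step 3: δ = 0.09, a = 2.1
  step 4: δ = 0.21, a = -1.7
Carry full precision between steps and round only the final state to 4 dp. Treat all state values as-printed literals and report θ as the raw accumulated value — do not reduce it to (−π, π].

after step 1 (δ=-0.17, a=3.2): (17.620151, -4.632239, -0.651125, 20.400000)
after step 2 (δ=0.41, a=3.5): (21.676703, -7.723256, 0.169845, 21.275000)
after step 3 (δ=0.09, a=2.1): (26.918921, -6.824232, 0.347617, 21.800000)
after step 4 (δ=0.21, a=-1.7): (32.042942, -4.967646, 0.777849, 21.375000)

(32.0429, -4.9676, 0.7778, 21.3750)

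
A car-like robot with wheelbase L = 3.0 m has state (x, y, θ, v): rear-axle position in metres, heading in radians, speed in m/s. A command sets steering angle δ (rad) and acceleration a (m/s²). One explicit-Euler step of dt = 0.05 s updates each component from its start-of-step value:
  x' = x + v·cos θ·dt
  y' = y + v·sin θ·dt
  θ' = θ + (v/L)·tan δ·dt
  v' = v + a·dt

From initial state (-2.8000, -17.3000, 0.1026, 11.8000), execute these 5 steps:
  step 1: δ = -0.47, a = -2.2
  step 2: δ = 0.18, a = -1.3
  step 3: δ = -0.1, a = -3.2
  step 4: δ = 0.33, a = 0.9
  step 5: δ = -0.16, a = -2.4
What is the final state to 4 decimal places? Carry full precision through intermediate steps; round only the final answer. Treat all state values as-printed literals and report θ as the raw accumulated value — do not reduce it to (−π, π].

after step 1 (δ=-0.47, a=-2.2): (-2.213103, -17.239572, 0.002700, 11.690000)
after step 2 (δ=0.18, a=-1.3): (-1.628605, -17.237994, 0.038154, 11.625000)
after step 3 (δ=-0.1, a=-3.2): (-1.047778, -17.215822, 0.018714, 11.465000)
after step 4 (δ=0.33, a=0.9): (-0.474628, -17.205095, 0.084165, 11.510000)
after step 5 (δ=-0.16, a=-2.4): (0.098835, -17.156716, 0.053207, 11.390000)

(0.0988, -17.1567, 0.0532, 11.3900)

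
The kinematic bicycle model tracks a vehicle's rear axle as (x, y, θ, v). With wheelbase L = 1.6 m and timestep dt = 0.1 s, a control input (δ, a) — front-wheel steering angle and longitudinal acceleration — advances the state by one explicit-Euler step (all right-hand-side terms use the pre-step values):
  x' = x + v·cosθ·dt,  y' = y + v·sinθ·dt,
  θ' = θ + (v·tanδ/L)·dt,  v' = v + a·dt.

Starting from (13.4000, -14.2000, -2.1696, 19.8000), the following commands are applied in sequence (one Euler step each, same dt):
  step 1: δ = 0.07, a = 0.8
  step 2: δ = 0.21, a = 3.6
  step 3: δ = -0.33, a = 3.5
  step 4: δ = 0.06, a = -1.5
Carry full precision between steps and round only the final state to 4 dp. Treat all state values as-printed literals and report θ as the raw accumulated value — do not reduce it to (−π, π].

(9.5192, -21.1314, -2.1740, 20.4400)

after step 1 (δ=0.07, a=0.8): (12.283964, -15.835501, -2.082833, 19.880000)
after step 2 (δ=0.21, a=3.6): (11.309935, -17.568537, -1.818004, 20.240000)
after step 3 (δ=-0.33, a=3.5): (10.814668, -19.531006, -2.251298, 20.590000)
after step 4 (δ=0.06, a=-1.5): (9.519181, -21.131379, -2.173992, 20.440000)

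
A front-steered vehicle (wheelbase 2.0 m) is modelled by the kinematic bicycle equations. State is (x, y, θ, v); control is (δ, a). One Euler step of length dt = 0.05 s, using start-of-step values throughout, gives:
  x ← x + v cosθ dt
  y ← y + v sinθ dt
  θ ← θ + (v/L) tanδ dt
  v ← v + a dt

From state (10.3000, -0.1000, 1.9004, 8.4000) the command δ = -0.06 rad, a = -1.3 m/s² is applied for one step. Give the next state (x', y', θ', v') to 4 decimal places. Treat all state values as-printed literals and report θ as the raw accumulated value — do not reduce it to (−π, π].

x' = 10.3000 + 8.4000·cos(1.9004)·0.05 = 10.1641
y' = -0.1000 + 8.4000·sin(1.9004)·0.05 = 0.2974
θ' = 1.9004 + (8.4000/2.0)·tan(-0.06)·0.05 = 1.8878
v' = 8.4000 − 1.3000·0.05 = 8.3350

(10.1641, 0.2974, 1.8878, 8.3350)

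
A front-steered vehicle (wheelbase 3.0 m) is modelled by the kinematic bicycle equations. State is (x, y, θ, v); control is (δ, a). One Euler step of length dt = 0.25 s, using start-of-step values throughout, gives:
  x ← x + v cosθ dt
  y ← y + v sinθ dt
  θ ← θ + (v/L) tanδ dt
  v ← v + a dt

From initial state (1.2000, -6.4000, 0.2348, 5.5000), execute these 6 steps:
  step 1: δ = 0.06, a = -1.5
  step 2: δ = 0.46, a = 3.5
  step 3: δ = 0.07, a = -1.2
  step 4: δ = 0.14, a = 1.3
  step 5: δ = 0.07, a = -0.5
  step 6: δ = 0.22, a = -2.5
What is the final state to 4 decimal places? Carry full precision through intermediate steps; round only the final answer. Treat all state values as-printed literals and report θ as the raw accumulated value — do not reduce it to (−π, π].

after step 1 (δ=0.06, a=-1.5): (2.537271, -6.080108, 0.262333, 5.125000)
after step 2 (δ=0.46, a=3.5): (3.774687, -5.747836, 0.473931, 6.000000)
after step 3 (δ=0.07, a=-1.2): (5.109358, -5.063255, 0.508988, 5.700000)
after step 4 (δ=0.14, a=1.3): (6.353722, -4.368861, 0.575926, 6.025000)
after step 5 (δ=0.07, a=-0.5): (7.616997, -3.548539, 0.611129, 5.900000)
after step 6 (δ=0.22, a=-2.5): (8.825022, -2.702195, 0.721076, 5.275000)

(8.8250, -2.7022, 0.7211, 5.2750)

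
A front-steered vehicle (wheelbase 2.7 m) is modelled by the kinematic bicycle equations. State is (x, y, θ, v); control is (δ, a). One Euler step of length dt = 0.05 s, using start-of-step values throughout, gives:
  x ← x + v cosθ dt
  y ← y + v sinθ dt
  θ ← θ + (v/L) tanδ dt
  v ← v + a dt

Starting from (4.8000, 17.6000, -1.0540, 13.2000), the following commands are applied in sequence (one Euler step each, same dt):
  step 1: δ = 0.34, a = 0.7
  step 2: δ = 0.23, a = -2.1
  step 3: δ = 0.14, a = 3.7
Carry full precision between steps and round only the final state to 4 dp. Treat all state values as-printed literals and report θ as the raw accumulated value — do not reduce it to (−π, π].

after step 1 (δ=0.34, a=0.7): (5.126104, 17.026192, -0.967531, 13.235000)
after step 2 (δ=0.23, a=-2.1): (5.501538, 16.481249, -0.910144, 13.130000)
after step 3 (δ=0.14, a=3.7): (5.904387, 15.962882, -0.875879, 13.315000)

(5.9044, 15.9629, -0.8759, 13.3150)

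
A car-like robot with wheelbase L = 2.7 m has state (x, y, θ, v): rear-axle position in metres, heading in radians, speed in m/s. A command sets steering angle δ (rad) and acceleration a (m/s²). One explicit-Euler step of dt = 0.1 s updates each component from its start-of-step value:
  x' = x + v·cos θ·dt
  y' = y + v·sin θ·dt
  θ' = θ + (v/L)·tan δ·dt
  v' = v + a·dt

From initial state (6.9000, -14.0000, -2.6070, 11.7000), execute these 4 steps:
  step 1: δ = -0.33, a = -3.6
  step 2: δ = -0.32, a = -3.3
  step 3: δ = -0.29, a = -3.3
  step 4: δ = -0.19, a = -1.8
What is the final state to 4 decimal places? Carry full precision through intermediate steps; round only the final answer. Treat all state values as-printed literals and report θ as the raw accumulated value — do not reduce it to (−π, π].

(2.7155, -15.4258, -3.0924, 10.5000)

after step 1 (δ=-0.33, a=-3.6): (5.893243, -14.596104, -2.755427, 11.340000)
after step 2 (δ=-0.32, a=-3.3): (4.842750, -15.023212, -2.894611, 11.010000)
after step 3 (δ=-0.29, a=-3.3): (3.775160, -15.292383, -3.016297, 10.680000)
after step 4 (δ=-0.19, a=-1.8): (2.715533, -15.425849, -3.092370, 10.500000)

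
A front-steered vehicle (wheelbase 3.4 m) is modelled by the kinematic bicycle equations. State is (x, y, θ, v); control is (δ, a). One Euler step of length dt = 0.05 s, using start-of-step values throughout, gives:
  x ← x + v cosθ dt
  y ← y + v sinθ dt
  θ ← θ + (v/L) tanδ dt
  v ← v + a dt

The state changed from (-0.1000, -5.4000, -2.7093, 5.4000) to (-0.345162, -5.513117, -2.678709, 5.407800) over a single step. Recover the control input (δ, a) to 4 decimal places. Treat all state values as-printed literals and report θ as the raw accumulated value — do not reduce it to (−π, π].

δ = 0.3677, a = 0.1560

a = (v'−v)/dt = (0.007800)/0.05 = 0.1560
Δθ = θ'−θ = 0.030591;  (v·dt/L) = 5.4000·0.05/3.4 = 0.079412
tan δ = Δθ·L/(v·dt) = 0.385220  →  δ = 0.3677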